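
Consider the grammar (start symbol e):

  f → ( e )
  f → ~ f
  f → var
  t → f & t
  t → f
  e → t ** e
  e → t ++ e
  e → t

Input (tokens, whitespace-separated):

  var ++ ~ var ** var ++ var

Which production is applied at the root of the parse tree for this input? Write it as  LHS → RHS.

e → t ++ e

[e [t [f var]] ++ [e [t [f ~ [f var]]] ** [e [t [f var]] ++ [e [t [f var]]]]]]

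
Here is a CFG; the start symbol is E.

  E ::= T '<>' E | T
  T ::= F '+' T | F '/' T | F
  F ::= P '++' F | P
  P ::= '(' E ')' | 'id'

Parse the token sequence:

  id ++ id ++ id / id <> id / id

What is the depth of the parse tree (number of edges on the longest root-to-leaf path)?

6

[E [T [F [P id] ++ [F [P id] ++ [F [P id]]]] / [T [F [P id]]]] <> [E [T [F [P id]] / [T [F [P id]]]]]]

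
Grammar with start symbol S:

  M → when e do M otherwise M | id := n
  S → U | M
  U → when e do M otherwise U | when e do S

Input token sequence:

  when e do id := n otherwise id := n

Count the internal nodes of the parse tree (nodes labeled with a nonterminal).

[S [M when e do [M id := n] otherwise [M id := n]]]

4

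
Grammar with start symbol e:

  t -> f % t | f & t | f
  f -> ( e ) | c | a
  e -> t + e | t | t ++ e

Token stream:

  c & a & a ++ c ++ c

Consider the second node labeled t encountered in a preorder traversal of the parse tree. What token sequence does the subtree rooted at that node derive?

a & a

[e [t [f c] & [t [f a] & [t [f a]]]] ++ [e [t [f c]] ++ [e [t [f c]]]]]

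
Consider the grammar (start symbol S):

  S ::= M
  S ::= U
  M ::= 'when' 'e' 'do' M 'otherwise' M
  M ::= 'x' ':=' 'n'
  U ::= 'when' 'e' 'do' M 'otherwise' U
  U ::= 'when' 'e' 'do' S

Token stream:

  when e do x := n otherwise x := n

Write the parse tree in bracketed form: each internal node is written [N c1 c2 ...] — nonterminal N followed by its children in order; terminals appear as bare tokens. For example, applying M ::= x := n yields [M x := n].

[S [M when e do [M x := n] otherwise [M x := n]]]

S
M
when e do M otherwise M
when e do x := n otherwise M
when e do x := n otherwise x := n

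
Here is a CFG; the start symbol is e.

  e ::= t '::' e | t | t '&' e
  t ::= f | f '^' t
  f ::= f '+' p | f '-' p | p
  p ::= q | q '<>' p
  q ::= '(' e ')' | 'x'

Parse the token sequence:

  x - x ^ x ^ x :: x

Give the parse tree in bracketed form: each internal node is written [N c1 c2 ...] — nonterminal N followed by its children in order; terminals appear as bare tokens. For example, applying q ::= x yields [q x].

e
t :: e
f ^ t :: e
f - p ^ t :: e
p - p ^ t :: e
q - p ^ t :: e
x - p ^ t :: e
x - q ^ t :: e
x - x ^ t :: e
x - x ^ f ^ t :: e
x - x ^ p ^ t :: e
x - x ^ q ^ t :: e
x - x ^ x ^ t :: e
x - x ^ x ^ f :: e
x - x ^ x ^ p :: e
x - x ^ x ^ q :: e
x - x ^ x ^ x :: e
x - x ^ x ^ x :: t
x - x ^ x ^ x :: f
x - x ^ x ^ x :: p
x - x ^ x ^ x :: q
x - x ^ x ^ x :: x

[e [t [f [f [p [q x]]] - [p [q x]]] ^ [t [f [p [q x]]] ^ [t [f [p [q x]]]]]] :: [e [t [f [p [q x]]]]]]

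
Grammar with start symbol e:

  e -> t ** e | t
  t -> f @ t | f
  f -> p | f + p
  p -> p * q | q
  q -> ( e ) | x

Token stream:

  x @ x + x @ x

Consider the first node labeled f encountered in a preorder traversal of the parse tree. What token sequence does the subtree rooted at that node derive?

x

[e [t [f [p [q x]]] @ [t [f [f [p [q x]]] + [p [q x]]] @ [t [f [p [q x]]]]]]]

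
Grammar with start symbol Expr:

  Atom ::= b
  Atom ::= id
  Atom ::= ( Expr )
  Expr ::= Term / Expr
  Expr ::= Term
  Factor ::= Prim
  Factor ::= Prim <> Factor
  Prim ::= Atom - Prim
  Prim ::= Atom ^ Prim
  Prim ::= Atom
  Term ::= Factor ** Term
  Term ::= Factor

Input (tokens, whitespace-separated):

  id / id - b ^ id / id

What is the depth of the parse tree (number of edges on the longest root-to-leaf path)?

[Expr [Term [Factor [Prim [Atom id]]]] / [Expr [Term [Factor [Prim [Atom id] - [Prim [Atom b] ^ [Prim [Atom id]]]]]] / [Expr [Term [Factor [Prim [Atom id]]]]]]]

8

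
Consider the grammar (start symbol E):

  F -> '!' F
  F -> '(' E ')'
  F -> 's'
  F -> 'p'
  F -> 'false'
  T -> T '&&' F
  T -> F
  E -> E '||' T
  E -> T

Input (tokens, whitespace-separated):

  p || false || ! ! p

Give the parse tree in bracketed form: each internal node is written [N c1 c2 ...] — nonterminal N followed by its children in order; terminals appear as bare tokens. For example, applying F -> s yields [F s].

[E [E [E [T [F p]]] || [T [F false]]] || [T [F ! [F ! [F p]]]]]

E
E || T
E || T || T
T || T || T
F || T || T
p || T || T
p || F || T
p || false || T
p || false || F
p || false || ! F
p || false || ! ! F
p || false || ! ! p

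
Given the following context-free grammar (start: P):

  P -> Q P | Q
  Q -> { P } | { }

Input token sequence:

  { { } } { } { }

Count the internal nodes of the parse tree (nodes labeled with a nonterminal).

[P [Q { [P [Q { }]] }] [P [Q { }] [P [Q { }]]]]

8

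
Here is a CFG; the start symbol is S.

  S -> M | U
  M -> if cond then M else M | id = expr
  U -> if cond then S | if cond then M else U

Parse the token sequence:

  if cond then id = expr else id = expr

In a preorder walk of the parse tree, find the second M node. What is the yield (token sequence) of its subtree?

[S [M if cond then [M id = expr] else [M id = expr]]]

id = expr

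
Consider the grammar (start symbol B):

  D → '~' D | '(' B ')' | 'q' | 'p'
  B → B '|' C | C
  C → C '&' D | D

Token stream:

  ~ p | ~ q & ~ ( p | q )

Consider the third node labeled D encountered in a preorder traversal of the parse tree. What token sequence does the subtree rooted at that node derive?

~ q

[B [B [C [D ~ [D p]]]] | [C [C [D ~ [D q]]] & [D ~ [D ( [B [B [C [D p]]] | [C [D q]]] )]]]]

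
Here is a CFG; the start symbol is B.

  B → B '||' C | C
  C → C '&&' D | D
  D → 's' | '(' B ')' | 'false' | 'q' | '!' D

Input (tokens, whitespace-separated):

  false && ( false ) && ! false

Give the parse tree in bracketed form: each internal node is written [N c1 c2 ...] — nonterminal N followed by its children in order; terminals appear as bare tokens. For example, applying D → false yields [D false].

[B [C [C [C [D false]] && [D ( [B [C [D false]]] )]] && [D ! [D false]]]]

B
C
C && D
C && D && D
D && D && D
false && D && D
false && ( B ) && D
false && ( C ) && D
false && ( D ) && D
false && ( false ) && D
false && ( false ) && ! D
false && ( false ) && ! false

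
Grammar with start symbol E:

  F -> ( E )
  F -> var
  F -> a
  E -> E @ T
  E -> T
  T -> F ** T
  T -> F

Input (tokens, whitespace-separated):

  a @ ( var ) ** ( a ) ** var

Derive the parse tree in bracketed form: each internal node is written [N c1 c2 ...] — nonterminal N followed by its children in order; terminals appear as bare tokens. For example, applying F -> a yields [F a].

E
E @ T
T @ T
F @ T
a @ T
a @ F ** T
a @ ( E ) ** T
a @ ( T ) ** T
a @ ( F ) ** T
a @ ( var ) ** T
a @ ( var ) ** F ** T
a @ ( var ) ** ( E ) ** T
a @ ( var ) ** ( T ) ** T
a @ ( var ) ** ( F ) ** T
a @ ( var ) ** ( a ) ** T
a @ ( var ) ** ( a ) ** F
a @ ( var ) ** ( a ) ** var

[E [E [T [F a]]] @ [T [F ( [E [T [F var]]] )] ** [T [F ( [E [T [F a]]] )] ** [T [F var]]]]]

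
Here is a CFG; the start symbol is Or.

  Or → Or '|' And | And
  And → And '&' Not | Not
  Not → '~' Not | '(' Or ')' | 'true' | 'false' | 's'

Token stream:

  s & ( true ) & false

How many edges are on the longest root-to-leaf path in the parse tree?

7

[Or [And [And [And [Not s]] & [Not ( [Or [And [Not true]]] )]] & [Not false]]]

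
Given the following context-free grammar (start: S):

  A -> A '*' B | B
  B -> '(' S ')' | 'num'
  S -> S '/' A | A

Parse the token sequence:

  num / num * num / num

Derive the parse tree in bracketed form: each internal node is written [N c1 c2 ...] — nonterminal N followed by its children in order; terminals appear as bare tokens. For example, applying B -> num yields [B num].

S
S / A
S / A / A
A / A / A
B / A / A
num / A / A
num / A * B / A
num / B * B / A
num / num * B / A
num / num * num / A
num / num * num / B
num / num * num / num

[S [S [S [A [B num]]] / [A [A [B num]] * [B num]]] / [A [B num]]]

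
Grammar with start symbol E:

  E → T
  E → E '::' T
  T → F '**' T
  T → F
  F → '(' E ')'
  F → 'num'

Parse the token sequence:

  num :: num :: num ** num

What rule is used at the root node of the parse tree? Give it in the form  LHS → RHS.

[E [E [E [T [F num]]] :: [T [F num]]] :: [T [F num] ** [T [F num]]]]

E → E '::' T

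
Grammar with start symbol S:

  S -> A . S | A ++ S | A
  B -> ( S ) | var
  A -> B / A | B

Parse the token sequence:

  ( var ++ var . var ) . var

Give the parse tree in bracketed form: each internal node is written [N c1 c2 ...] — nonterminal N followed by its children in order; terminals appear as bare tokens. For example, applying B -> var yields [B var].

[S [A [B ( [S [A [B var]] ++ [S [A [B var]] . [S [A [B var]]]]] )]] . [S [A [B var]]]]

S
A . S
B . S
( S ) . S
( A ++ S ) . S
( B ++ S ) . S
( var ++ S ) . S
( var ++ A . S ) . S
( var ++ B . S ) . S
( var ++ var . S ) . S
( var ++ var . A ) . S
( var ++ var . B ) . S
( var ++ var . var ) . S
( var ++ var . var ) . A
( var ++ var . var ) . B
( var ++ var . var ) . var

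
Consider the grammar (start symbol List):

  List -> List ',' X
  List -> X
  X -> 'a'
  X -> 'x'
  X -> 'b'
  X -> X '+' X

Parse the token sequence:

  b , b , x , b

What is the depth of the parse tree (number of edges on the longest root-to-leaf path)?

5

[List [List [List [List [X b]] , [X b]] , [X x]] , [X b]]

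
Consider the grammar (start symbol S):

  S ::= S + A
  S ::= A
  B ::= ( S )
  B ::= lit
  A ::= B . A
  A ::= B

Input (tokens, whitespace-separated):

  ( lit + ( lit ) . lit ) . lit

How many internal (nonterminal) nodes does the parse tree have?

16

[S [A [B ( [S [S [A [B lit]]] + [A [B ( [S [A [B lit]]] )] . [A [B lit]]]] )] . [A [B lit]]]]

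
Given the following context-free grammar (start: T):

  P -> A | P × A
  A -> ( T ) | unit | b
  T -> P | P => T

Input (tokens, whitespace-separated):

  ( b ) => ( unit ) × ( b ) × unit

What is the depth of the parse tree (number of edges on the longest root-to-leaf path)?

9

[T [P [A ( [T [P [A b]]] )]] => [T [P [P [P [A ( [T [P [A unit]]] )]] × [A ( [T [P [A b]]] )]] × [A unit]]]]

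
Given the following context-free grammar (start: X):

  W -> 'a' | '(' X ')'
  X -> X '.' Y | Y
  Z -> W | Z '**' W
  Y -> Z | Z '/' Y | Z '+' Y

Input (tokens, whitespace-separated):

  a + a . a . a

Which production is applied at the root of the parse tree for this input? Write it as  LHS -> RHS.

[X [X [X [Y [Z [W a]] + [Y [Z [W a]]]]] . [Y [Z [W a]]]] . [Y [Z [W a]]]]

X -> X '.' Y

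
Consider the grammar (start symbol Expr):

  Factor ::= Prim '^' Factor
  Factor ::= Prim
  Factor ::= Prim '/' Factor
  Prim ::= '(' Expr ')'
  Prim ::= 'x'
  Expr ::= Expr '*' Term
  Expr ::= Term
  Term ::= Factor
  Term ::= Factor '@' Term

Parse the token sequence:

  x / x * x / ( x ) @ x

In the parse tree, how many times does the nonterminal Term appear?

[Expr [Expr [Term [Factor [Prim x] / [Factor [Prim x]]]]] * [Term [Factor [Prim x] / [Factor [Prim ( [Expr [Term [Factor [Prim x]]]] )]]] @ [Term [Factor [Prim x]]]]]

4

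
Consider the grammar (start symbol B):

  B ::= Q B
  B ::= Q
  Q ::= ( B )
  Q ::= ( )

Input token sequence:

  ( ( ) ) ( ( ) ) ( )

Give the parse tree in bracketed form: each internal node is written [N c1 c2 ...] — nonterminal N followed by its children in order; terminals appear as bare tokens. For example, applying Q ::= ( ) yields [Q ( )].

[B [Q ( [B [Q ( )]] )] [B [Q ( [B [Q ( )]] )] [B [Q ( )]]]]

B
Q B
( B ) B
( Q ) B
( ( ) ) B
( ( ) ) Q B
( ( ) ) ( B ) B
( ( ) ) ( Q ) B
( ( ) ) ( ( ) ) B
( ( ) ) ( ( ) ) Q
( ( ) ) ( ( ) ) ( )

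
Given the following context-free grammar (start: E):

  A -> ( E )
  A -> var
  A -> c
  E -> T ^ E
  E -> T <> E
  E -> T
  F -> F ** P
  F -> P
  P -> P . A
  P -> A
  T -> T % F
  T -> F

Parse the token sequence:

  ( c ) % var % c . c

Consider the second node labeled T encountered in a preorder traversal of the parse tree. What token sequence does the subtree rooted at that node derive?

[E [T [T [T [F [P [A ( [E [T [F [P [A c]]]]] )]]]] % [F [P [A var]]]] % [F [P [P [A c]] . [A c]]]]]

( c ) % var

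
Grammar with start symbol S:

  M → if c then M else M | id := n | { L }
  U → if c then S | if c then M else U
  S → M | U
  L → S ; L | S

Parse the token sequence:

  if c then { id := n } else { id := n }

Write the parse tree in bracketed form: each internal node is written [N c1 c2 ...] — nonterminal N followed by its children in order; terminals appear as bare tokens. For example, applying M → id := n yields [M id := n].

[S [M if c then [M { [L [S [M id := n]]] }] else [M { [L [S [M id := n]]] }]]]

S
M
if c then M else M
if c then { L } else M
if c then { S } else M
if c then { M } else M
if c then { id := n } else M
if c then { id := n } else { L }
if c then { id := n } else { S }
if c then { id := n } else { M }
if c then { id := n } else { id := n }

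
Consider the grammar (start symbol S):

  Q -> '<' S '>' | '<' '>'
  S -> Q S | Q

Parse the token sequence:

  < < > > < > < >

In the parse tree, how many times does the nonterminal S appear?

[S [Q < [S [Q < >]] >] [S [Q < >] [S [Q < >]]]]

4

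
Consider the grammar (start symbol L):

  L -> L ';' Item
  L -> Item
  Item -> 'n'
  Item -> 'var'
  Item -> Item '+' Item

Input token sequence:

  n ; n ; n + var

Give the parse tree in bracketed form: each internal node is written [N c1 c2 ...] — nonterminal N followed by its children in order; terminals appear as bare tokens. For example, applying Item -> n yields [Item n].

L
L ; Item
L ; Item ; Item
Item ; Item ; Item
n ; Item ; Item
n ; n ; Item
n ; n ; Item + Item
n ; n ; n + Item
n ; n ; n + var

[L [L [L [Item n]] ; [Item n]] ; [Item [Item n] + [Item var]]]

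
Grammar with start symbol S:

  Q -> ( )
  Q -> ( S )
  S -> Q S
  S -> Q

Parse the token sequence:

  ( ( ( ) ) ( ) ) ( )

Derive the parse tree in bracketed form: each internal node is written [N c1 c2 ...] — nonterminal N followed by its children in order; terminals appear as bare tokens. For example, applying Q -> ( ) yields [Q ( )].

S
Q S
( S ) S
( Q S ) S
( ( S ) S ) S
( ( Q ) S ) S
( ( ( ) ) S ) S
( ( ( ) ) Q ) S
( ( ( ) ) ( ) ) S
( ( ( ) ) ( ) ) Q
( ( ( ) ) ( ) ) ( )

[S [Q ( [S [Q ( [S [Q ( )]] )] [S [Q ( )]]] )] [S [Q ( )]]]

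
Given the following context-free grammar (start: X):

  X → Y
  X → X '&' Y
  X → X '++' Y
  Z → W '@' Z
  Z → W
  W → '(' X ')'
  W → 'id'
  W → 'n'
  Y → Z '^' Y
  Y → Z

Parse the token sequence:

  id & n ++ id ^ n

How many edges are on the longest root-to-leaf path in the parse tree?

[X [X [X [Y [Z [W id]]]] & [Y [Z [W n]]]] ++ [Y [Z [W id]] ^ [Y [Z [W n]]]]]

6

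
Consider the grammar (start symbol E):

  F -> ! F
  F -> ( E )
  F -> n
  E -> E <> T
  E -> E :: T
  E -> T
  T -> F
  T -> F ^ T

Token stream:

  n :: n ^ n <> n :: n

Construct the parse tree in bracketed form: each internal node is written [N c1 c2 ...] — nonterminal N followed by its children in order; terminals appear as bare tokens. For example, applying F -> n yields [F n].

E
E :: T
E <> T :: T
E :: T <> T :: T
T :: T <> T :: T
F :: T <> T :: T
n :: T <> T :: T
n :: F ^ T <> T :: T
n :: n ^ T <> T :: T
n :: n ^ F <> T :: T
n :: n ^ n <> T :: T
n :: n ^ n <> F :: T
n :: n ^ n <> n :: T
n :: n ^ n <> n :: F
n :: n ^ n <> n :: n

[E [E [E [E [T [F n]]] :: [T [F n] ^ [T [F n]]]] <> [T [F n]]] :: [T [F n]]]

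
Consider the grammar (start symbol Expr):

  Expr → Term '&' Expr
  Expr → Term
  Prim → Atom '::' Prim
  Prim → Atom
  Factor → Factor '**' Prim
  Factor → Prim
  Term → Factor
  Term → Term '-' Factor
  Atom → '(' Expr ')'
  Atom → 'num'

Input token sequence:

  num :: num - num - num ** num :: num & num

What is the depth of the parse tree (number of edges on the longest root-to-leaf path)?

8

[Expr [Term [Term [Term [Factor [Prim [Atom num] :: [Prim [Atom num]]]]] - [Factor [Prim [Atom num]]]] - [Factor [Factor [Prim [Atom num]]] ** [Prim [Atom num] :: [Prim [Atom num]]]]] & [Expr [Term [Factor [Prim [Atom num]]]]]]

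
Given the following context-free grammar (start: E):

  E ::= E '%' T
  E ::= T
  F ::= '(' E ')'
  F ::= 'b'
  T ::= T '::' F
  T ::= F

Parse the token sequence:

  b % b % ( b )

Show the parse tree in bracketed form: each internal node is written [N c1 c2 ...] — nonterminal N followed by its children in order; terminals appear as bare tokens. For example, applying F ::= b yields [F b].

E
E % T
E % T % T
T % T % T
F % T % T
b % T % T
b % F % T
b % b % T
b % b % F
b % b % ( E )
b % b % ( T )
b % b % ( F )
b % b % ( b )

[E [E [E [T [F b]]] % [T [F b]]] % [T [F ( [E [T [F b]]] )]]]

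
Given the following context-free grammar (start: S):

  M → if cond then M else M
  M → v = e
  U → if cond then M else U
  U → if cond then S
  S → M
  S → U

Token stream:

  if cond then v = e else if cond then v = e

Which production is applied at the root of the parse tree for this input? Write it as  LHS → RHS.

S → U

[S [U if cond then [M v = e] else [U if cond then [S [M v = e]]]]]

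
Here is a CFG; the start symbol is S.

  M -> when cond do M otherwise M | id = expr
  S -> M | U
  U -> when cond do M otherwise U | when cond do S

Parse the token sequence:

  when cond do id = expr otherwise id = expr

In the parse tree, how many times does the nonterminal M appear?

3

[S [M when cond do [M id = expr] otherwise [M id = expr]]]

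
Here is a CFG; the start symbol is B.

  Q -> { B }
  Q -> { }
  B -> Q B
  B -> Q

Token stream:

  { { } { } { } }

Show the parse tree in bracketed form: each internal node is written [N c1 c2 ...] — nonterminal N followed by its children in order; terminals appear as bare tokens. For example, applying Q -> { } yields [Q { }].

B
Q
{ B }
{ Q B }
{ { } B }
{ { } Q B }
{ { } { } B }
{ { } { } Q }
{ { } { } { } }

[B [Q { [B [Q { }] [B [Q { }] [B [Q { }]]]] }]]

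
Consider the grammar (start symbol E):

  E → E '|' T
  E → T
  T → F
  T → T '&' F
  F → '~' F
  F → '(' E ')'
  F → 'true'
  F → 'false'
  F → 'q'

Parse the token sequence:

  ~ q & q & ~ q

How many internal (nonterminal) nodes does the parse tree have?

[E [T [T [T [F ~ [F q]]] & [F q]] & [F ~ [F q]]]]

9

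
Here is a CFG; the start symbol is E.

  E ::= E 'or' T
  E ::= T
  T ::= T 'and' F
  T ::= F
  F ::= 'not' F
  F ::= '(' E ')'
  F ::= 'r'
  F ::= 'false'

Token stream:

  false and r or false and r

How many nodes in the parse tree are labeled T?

[E [E [T [T [F false]] and [F r]]] or [T [T [F false]] and [F r]]]

4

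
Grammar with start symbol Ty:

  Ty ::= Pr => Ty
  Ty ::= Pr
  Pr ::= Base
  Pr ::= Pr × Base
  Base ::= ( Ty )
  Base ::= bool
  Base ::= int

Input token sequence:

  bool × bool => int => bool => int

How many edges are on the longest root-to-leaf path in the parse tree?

[Ty [Pr [Pr [Base bool]] × [Base bool]] => [Ty [Pr [Base int]] => [Ty [Pr [Base bool]] => [Ty [Pr [Base int]]]]]]

6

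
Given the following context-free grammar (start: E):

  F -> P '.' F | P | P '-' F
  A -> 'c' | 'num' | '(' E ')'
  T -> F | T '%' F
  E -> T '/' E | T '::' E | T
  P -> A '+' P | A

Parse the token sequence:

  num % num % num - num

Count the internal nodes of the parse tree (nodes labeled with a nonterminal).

16

[E [T [T [T [F [P [A num]]]] % [F [P [A num]]]] % [F [P [A num]] - [F [P [A num]]]]]]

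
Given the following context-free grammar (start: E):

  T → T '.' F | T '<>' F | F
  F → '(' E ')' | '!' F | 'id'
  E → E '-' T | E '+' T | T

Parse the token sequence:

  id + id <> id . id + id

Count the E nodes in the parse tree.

3

[E [E [E [T [F id]]] + [T [T [T [F id]] <> [F id]] . [F id]]] + [T [F id]]]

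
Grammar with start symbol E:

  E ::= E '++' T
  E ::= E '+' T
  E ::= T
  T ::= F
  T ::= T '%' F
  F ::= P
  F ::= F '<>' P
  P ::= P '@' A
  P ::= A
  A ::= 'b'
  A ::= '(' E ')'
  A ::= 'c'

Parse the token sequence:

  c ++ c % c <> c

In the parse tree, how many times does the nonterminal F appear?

4

[E [E [T [F [P [A c]]]]] ++ [T [T [F [P [A c]]]] % [F [F [P [A c]]] <> [P [A c]]]]]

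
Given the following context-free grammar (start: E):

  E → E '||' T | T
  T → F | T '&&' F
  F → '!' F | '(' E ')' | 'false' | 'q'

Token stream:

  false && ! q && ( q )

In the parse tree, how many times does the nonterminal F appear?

5

[E [T [T [T [F false]] && [F ! [F q]]] && [F ( [E [T [F q]]] )]]]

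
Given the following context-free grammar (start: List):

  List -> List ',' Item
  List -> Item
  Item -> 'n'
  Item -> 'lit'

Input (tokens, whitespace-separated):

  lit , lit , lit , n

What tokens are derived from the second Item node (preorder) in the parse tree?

[List [List [List [List [Item lit]] , [Item lit]] , [Item lit]] , [Item n]]

lit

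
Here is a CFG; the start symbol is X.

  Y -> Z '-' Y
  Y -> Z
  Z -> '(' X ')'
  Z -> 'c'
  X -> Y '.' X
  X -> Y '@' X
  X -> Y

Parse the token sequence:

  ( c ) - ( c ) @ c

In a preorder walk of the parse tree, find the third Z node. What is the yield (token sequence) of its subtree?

( c )

[X [Y [Z ( [X [Y [Z c]]] )] - [Y [Z ( [X [Y [Z c]]] )]]] @ [X [Y [Z c]]]]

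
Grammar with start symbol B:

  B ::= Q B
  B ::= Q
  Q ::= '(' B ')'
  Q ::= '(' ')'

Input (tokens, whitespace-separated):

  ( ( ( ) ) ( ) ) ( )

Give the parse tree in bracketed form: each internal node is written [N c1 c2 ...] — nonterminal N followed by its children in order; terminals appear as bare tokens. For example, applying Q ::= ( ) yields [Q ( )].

B
Q B
( B ) B
( Q B ) B
( ( B ) B ) B
( ( Q ) B ) B
( ( ( ) ) B ) B
( ( ( ) ) Q ) B
( ( ( ) ) ( ) ) B
( ( ( ) ) ( ) ) Q
( ( ( ) ) ( ) ) ( )

[B [Q ( [B [Q ( [B [Q ( )]] )] [B [Q ( )]]] )] [B [Q ( )]]]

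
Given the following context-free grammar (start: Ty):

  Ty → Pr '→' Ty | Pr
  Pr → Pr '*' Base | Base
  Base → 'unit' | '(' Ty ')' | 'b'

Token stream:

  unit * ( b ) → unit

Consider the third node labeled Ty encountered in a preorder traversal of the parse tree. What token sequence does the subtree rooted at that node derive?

unit

[Ty [Pr [Pr [Base unit]] * [Base ( [Ty [Pr [Base b]]] )]] → [Ty [Pr [Base unit]]]]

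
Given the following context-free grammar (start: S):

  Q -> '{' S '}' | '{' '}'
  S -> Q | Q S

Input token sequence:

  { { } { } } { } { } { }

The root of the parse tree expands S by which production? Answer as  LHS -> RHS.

[S [Q { [S [Q { }] [S [Q { }]]] }] [S [Q { }] [S [Q { }] [S [Q { }]]]]]

S -> Q S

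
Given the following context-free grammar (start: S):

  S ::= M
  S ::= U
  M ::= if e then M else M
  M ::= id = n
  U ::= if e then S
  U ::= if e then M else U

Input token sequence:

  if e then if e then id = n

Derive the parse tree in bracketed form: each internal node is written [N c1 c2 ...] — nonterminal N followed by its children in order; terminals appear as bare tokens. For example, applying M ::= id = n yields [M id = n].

[S [U if e then [S [U if e then [S [M id = n]]]]]]

S
U
if e then S
if e then U
if e then if e then S
if e then if e then M
if e then if e then id = n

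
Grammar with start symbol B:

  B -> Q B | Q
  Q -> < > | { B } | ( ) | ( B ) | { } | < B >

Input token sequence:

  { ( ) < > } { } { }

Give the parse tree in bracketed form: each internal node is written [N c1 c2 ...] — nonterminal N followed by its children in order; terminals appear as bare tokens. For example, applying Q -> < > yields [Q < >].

B
Q B
{ B } B
{ Q B } B
{ ( ) B } B
{ ( ) Q } B
{ ( ) < > } B
{ ( ) < > } Q B
{ ( ) < > } { } B
{ ( ) < > } { } Q
{ ( ) < > } { } { }

[B [Q { [B [Q ( )] [B [Q < >]]] }] [B [Q { }] [B [Q { }]]]]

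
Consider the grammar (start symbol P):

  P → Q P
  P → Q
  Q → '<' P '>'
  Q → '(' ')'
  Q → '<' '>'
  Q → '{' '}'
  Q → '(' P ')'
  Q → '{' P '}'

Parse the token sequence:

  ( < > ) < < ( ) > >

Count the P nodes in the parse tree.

5

[P [Q ( [P [Q < >]] )] [P [Q < [P [Q < [P [Q ( )]] >]] >]]]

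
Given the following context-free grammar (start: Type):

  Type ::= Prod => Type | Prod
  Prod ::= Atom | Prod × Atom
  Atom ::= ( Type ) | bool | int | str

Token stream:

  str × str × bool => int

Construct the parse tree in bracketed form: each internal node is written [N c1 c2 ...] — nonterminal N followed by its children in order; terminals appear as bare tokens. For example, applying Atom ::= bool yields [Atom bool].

Type
Prod => Type
Prod × Atom => Type
Prod × Atom × Atom => Type
Atom × Atom × Atom => Type
str × Atom × Atom => Type
str × str × Atom => Type
str × str × bool => Type
str × str × bool => Prod
str × str × bool => Atom
str × str × bool => int

[Type [Prod [Prod [Prod [Atom str]] × [Atom str]] × [Atom bool]] => [Type [Prod [Atom int]]]]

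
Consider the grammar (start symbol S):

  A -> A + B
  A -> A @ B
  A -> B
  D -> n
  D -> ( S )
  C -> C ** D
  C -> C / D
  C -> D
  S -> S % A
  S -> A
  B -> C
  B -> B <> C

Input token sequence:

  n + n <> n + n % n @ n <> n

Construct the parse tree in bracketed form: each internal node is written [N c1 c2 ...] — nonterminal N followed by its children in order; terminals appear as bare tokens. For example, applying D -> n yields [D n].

[S [S [A [A [A [B [C [D n]]]] + [B [B [C [D n]]] <> [C [D n]]]] + [B [C [D n]]]]] % [A [A [B [C [D n]]]] @ [B [B [C [D n]]] <> [C [D n]]]]]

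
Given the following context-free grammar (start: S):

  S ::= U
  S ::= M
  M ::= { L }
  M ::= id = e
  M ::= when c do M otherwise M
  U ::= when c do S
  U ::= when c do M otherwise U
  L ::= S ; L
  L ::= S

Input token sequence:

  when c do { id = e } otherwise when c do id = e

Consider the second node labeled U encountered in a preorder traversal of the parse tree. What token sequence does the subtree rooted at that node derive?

when c do id = e

[S [U when c do [M { [L [S [M id = e]]] }] otherwise [U when c do [S [M id = e]]]]]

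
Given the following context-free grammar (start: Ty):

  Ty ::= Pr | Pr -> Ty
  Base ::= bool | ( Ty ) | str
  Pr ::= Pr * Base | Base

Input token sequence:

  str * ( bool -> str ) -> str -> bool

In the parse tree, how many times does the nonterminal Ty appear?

[Ty [Pr [Pr [Base str]] * [Base ( [Ty [Pr [Base bool]] -> [Ty [Pr [Base str]]]] )]] -> [Ty [Pr [Base str]] -> [Ty [Pr [Base bool]]]]]

5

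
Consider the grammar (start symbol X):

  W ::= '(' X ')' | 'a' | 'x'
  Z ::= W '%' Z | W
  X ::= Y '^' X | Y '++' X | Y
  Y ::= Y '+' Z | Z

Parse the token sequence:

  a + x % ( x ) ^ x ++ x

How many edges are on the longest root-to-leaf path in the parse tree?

9

[X [Y [Y [Z [W a]]] + [Z [W x] % [Z [W ( [X [Y [Z [W x]]]] )]]]] ^ [X [Y [Z [W x]]] ++ [X [Y [Z [W x]]]]]]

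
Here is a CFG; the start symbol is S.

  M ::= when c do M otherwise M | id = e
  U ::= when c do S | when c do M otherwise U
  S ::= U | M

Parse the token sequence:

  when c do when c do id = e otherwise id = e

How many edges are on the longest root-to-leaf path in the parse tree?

[S [U when c do [S [M when c do [M id = e] otherwise [M id = e]]]]]

5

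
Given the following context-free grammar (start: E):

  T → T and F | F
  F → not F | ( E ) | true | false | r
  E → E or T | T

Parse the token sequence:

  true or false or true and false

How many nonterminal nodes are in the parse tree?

[E [E [E [T [F true]]] or [T [F false]]] or [T [T [F true]] and [F false]]]

11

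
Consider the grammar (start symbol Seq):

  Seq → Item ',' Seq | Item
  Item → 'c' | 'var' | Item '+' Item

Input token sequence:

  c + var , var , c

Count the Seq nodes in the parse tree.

3

[Seq [Item [Item c] + [Item var]] , [Seq [Item var] , [Seq [Item c]]]]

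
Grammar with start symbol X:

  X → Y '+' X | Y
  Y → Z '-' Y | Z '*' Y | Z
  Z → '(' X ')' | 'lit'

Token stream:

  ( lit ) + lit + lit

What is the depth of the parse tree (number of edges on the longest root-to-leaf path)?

6

[X [Y [Z ( [X [Y [Z lit]]] )]] + [X [Y [Z lit]] + [X [Y [Z lit]]]]]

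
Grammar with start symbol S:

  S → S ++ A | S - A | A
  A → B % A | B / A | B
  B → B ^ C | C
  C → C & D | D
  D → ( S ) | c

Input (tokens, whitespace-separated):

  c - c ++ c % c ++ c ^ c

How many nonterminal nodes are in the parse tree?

[S [S [S [S [A [B [C [D c]]]]] - [A [B [C [D c]]]]] ++ [A [B [C [D c]]] % [A [B [C [D c]]]]]] ++ [A [B [B [C [D c]]] ^ [C [D c]]]]]

27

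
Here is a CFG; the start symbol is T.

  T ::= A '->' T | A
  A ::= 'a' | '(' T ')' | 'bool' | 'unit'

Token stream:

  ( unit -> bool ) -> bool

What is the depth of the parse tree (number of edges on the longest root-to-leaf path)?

[T [A ( [T [A unit] -> [T [A bool]]] )] -> [T [A bool]]]

5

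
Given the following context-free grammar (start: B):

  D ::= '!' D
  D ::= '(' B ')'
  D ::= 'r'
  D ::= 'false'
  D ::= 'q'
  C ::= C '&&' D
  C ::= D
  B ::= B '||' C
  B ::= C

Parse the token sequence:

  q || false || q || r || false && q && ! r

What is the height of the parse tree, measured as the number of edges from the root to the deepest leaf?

[B [B [B [B [B [C [D q]]] || [C [D false]]] || [C [D q]]] || [C [D r]]] || [C [C [C [D false]] && [D q]] && [D ! [D r]]]]

7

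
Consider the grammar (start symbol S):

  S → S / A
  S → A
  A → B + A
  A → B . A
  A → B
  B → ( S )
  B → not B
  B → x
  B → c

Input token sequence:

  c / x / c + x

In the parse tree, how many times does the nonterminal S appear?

[S [S [S [A [B c]]] / [A [B x]]] / [A [B c] + [A [B x]]]]

3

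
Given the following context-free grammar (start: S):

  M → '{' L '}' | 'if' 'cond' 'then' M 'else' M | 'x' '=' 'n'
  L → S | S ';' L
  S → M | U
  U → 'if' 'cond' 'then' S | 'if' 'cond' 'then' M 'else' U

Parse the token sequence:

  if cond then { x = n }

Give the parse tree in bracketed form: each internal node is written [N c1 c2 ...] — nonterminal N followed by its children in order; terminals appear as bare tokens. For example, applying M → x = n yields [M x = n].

S
U
if cond then S
if cond then M
if cond then { L }
if cond then { S }
if cond then { M }
if cond then { x = n }

[S [U if cond then [S [M { [L [S [M x = n]]] }]]]]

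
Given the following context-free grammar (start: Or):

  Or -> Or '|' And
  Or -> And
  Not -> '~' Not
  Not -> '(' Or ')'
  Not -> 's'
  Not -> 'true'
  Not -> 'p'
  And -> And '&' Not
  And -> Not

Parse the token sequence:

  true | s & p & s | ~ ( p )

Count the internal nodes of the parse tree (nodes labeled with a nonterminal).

17

[Or [Or [Or [And [Not true]]] | [And [And [And [Not s]] & [Not p]] & [Not s]]] | [And [Not ~ [Not ( [Or [And [Not p]]] )]]]]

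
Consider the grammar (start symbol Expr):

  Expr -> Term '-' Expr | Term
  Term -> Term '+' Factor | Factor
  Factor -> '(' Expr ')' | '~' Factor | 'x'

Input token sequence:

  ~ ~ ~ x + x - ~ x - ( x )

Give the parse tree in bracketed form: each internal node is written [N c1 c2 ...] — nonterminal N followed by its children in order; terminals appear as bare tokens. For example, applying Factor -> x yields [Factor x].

Expr
Term - Expr
Term + Factor - Expr
Factor + Factor - Expr
~ Factor + Factor - Expr
~ ~ Factor + Factor - Expr
~ ~ ~ Factor + Factor - Expr
~ ~ ~ x + Factor - Expr
~ ~ ~ x + x - Expr
~ ~ ~ x + x - Term - Expr
~ ~ ~ x + x - Factor - Expr
~ ~ ~ x + x - ~ Factor - Expr
~ ~ ~ x + x - ~ x - Expr
~ ~ ~ x + x - ~ x - Term
~ ~ ~ x + x - ~ x - Factor
~ ~ ~ x + x - ~ x - ( Expr )
~ ~ ~ x + x - ~ x - ( Term )
~ ~ ~ x + x - ~ x - ( Factor )
~ ~ ~ x + x - ~ x - ( x )

[Expr [Term [Term [Factor ~ [Factor ~ [Factor ~ [Factor x]]]]] + [Factor x]] - [Expr [Term [Factor ~ [Factor x]]] - [Expr [Term [Factor ( [Expr [Term [Factor x]]] )]]]]]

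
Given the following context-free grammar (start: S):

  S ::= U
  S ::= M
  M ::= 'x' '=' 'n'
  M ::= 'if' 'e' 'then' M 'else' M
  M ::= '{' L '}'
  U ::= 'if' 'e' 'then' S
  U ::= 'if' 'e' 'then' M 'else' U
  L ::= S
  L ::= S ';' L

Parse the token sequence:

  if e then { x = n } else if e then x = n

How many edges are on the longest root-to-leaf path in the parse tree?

6

[S [U if e then [M { [L [S [M x = n]]] }] else [U if e then [S [M x = n]]]]]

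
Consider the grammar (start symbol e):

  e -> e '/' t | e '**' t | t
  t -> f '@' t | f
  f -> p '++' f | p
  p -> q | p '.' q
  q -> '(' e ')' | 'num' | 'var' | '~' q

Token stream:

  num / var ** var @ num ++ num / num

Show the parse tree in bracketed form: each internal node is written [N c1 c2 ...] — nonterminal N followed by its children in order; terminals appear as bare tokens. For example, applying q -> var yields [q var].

[e [e [e [e [t [f [p [q num]]]]] / [t [f [p [q var]]]]] ** [t [f [p [q var]]] @ [t [f [p [q num]] ++ [f [p [q num]]]]]]] / [t [f [p [q num]]]]]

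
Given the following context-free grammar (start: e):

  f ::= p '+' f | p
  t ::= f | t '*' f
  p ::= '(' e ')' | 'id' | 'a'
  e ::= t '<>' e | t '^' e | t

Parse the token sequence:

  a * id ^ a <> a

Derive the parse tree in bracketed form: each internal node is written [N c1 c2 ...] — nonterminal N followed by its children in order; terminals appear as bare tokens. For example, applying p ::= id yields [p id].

[e [t [t [f [p a]]] * [f [p id]]] ^ [e [t [f [p a]]] <> [e [t [f [p a]]]]]]

e
t ^ e
t * f ^ e
f * f ^ e
p * f ^ e
a * f ^ e
a * p ^ e
a * id ^ e
a * id ^ t <> e
a * id ^ f <> e
a * id ^ p <> e
a * id ^ a <> e
a * id ^ a <> t
a * id ^ a <> f
a * id ^ a <> p
a * id ^ a <> a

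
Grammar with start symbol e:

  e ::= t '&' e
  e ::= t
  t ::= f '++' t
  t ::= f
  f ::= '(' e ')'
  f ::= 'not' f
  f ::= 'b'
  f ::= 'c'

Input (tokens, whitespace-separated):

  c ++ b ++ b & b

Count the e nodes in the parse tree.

2

[e [t [f c] ++ [t [f b] ++ [t [f b]]]] & [e [t [f b]]]]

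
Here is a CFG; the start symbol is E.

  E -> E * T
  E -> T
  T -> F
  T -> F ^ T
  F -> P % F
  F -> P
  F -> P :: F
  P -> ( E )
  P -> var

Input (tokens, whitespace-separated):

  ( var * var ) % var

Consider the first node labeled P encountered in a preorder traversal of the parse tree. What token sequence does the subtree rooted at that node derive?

[E [T [F [P ( [E [E [T [F [P var]]]] * [T [F [P var]]]] )] % [F [P var]]]]]

( var * var )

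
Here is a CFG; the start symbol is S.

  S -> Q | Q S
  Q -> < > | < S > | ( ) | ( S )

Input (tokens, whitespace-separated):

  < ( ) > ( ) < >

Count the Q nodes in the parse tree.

4

[S [Q < [S [Q ( )]] >] [S [Q ( )] [S [Q < >]]]]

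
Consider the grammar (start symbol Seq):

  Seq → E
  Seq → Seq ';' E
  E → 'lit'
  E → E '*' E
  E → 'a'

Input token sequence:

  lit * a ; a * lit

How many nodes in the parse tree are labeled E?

[Seq [Seq [E [E lit] * [E a]]] ; [E [E a] * [E lit]]]

6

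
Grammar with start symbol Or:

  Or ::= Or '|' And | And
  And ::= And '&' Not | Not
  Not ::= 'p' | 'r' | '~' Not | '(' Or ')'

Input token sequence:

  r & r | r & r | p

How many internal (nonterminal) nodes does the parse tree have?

[Or [Or [Or [And [And [Not r]] & [Not r]]] | [And [And [Not r]] & [Not r]]] | [And [Not p]]]

13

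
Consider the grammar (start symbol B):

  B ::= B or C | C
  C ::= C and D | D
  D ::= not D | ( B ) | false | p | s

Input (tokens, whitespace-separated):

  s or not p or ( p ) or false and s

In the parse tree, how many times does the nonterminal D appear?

7

[B [B [B [B [C [D s]]] or [C [D not [D p]]]] or [C [D ( [B [C [D p]]] )]]] or [C [C [D false]] and [D s]]]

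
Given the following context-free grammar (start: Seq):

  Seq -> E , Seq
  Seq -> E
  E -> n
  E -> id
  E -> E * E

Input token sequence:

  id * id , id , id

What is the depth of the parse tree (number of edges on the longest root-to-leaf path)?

4

[Seq [E [E id] * [E id]] , [Seq [E id] , [Seq [E id]]]]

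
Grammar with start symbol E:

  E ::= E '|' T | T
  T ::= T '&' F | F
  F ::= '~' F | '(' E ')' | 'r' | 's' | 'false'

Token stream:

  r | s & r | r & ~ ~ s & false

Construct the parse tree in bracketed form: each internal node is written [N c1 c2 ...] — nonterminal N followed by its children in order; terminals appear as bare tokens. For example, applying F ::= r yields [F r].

[E [E [E [T [F r]]] | [T [T [F s]] & [F r]]] | [T [T [T [F r]] & [F ~ [F ~ [F s]]]] & [F false]]]

E
E | T
E | T | T
T | T | T
F | T | T
r | T | T
r | T & F | T
r | F & F | T
r | s & F | T
r | s & r | T
r | s & r | T & F
r | s & r | T & F & F
r | s & r | F & F & F
r | s & r | r & F & F
r | s & r | r & ~ F & F
r | s & r | r & ~ ~ F & F
r | s & r | r & ~ ~ s & F
r | s & r | r & ~ ~ s & false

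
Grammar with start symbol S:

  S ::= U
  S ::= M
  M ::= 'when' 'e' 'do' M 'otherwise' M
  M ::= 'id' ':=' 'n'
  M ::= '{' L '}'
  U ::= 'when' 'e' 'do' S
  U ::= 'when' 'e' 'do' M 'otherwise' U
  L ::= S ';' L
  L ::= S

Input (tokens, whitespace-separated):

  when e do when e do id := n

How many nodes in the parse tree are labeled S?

[S [U when e do [S [U when e do [S [M id := n]]]]]]

3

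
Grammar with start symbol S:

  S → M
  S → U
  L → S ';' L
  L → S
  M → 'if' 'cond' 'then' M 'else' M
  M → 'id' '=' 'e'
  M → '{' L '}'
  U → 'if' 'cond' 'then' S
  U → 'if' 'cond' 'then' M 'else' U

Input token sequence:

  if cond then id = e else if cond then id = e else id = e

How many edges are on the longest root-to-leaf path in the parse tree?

[S [M if cond then [M id = e] else [M if cond then [M id = e] else [M id = e]]]]

4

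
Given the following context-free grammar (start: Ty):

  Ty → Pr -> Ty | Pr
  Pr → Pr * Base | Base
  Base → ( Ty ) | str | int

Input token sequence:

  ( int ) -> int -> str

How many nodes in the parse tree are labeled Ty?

4

[Ty [Pr [Base ( [Ty [Pr [Base int]]] )]] -> [Ty [Pr [Base int]] -> [Ty [Pr [Base str]]]]]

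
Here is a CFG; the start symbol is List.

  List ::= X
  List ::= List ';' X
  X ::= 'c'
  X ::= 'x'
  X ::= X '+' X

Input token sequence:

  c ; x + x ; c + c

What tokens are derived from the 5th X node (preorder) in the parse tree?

[List [List [List [X c]] ; [X [X x] + [X x]]] ; [X [X c] + [X c]]]

c + c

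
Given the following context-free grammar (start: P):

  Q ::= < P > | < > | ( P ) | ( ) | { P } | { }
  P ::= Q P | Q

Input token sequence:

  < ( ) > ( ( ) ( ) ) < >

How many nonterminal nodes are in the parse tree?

12

[P [Q < [P [Q ( )]] >] [P [Q ( [P [Q ( )] [P [Q ( )]]] )] [P [Q < >]]]]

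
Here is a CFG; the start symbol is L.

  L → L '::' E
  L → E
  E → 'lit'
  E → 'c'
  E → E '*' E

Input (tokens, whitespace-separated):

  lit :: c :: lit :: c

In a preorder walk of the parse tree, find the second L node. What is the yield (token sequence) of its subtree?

[L [L [L [L [E lit]] :: [E c]] :: [E lit]] :: [E c]]

lit :: c :: lit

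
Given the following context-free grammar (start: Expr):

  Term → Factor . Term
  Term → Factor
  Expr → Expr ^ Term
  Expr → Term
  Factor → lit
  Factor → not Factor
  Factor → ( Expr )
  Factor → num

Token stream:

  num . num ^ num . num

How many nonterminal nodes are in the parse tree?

10

[Expr [Expr [Term [Factor num] . [Term [Factor num]]]] ^ [Term [Factor num] . [Term [Factor num]]]]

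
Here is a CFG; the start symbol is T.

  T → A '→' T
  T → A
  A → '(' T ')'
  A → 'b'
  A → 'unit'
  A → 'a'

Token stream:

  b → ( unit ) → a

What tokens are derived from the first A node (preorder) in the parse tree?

b

[T [A b] → [T [A ( [T [A unit]] )] → [T [A a]]]]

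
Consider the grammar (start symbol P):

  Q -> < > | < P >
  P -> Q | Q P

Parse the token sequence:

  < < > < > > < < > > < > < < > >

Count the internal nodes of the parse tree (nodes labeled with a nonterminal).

16

[P [Q < [P [Q < >] [P [Q < >]]] >] [P [Q < [P [Q < >]] >] [P [Q < >] [P [Q < [P [Q < >]] >]]]]]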